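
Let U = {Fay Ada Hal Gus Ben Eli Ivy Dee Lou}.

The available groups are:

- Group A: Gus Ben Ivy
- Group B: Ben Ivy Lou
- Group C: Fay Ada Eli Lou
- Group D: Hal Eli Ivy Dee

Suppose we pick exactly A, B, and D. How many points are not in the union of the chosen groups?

Union of A, B, D = {Hal, Gus, Ben, Eli, Ivy, Dee, Lou}.
Not covered: Fay, Ada — 2 points.

2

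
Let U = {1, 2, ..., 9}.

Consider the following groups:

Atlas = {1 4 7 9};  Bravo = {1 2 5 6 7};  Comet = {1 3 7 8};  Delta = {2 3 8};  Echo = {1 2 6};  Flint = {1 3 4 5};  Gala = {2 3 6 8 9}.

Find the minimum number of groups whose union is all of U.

Atlas and Bravo and Comet together: Atlas ∪ Bravo ∪ Comet = {1, 2, 3, 4, 5, 6, 7, 8, 9} — every item is covered.
No 2 of the 7 groups cover everything (all 21 combinations miss at least one item), so 3 is optimal.

3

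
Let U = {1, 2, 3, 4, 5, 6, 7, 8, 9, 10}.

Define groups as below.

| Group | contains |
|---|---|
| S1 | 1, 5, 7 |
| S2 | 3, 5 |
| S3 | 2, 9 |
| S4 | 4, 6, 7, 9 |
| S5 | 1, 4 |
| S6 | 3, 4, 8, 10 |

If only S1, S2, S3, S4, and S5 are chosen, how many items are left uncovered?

Union of S1, S2, S3, S4, S5 = {1, 2, 3, 4, 5, 6, 7, 9}.
Not covered: 8, 10 — 2 items.

2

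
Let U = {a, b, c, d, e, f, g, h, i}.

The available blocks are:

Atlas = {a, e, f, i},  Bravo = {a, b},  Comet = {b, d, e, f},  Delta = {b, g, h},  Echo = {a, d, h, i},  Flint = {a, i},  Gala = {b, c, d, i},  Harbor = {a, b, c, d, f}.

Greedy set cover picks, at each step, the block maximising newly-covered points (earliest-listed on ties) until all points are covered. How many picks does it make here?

Greedy: pick Harbor (covers 5 new) → pick Atlas (covers 2 new) → pick Delta (covers 2 new). Total picks: 3.

3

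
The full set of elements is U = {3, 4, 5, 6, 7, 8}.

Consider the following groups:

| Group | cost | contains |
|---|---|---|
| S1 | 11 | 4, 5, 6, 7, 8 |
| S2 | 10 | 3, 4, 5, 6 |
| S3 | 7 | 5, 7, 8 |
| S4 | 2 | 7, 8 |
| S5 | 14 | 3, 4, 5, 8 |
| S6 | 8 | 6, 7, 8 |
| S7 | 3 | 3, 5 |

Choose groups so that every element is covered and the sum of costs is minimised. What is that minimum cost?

12

S2, S4 together cover every element (S2 ∪ S4 = {3, 4, 5, 6, 7, 8}); total cost 10 + 2 = 12.
The greedy pick S4, S7, S2 costs 15; no covering selection beats 12.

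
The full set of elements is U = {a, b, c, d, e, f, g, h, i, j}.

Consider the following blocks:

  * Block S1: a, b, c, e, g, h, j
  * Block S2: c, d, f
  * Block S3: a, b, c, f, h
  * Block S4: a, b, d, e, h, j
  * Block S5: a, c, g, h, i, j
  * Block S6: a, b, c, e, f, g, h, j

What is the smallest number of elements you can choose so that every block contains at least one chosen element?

2

Take T = {c, e}. Each listed block contains at least one of these, so T is a hitting set of size 2.
No single element lies in every block, so at least 2 are needed and 2 is optimal.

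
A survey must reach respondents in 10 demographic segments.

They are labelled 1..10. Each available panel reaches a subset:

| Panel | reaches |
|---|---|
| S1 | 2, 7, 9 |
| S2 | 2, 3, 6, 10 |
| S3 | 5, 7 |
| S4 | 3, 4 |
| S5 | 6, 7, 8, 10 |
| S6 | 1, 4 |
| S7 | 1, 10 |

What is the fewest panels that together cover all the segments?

Take {S1, S2, S3, S5, S6}. Their union is {1, 2, 3, 4, 5, 6, 7, 8, 9, 10}, which is all 10 segments.
No 4 of the 7 panels cover everything (all 35 combinations miss at least one segment), so 5 is optimal.

5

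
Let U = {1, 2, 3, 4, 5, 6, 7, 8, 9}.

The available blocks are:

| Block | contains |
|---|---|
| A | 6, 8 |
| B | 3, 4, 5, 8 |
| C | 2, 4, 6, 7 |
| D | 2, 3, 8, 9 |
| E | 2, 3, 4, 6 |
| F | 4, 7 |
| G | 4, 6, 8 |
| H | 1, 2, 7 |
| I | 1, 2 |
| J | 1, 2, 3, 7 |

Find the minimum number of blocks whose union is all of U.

A, B, D, and J cover everything between them: the union {1, 2, 3, 4, 5, 6, 7, 8, 9} is all of U.
No 3 of the 10 blocks cover everything (all 120 combinations miss at least one item), so 4 is optimal.

4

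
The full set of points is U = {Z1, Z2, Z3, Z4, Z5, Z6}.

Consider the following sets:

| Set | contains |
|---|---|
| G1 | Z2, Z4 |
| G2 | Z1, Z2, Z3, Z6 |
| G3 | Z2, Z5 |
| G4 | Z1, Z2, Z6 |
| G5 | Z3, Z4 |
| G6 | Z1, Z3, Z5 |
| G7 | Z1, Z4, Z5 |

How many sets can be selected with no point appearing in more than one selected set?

2

G3, G5 are pairwise disjoint (G3={Z2,Z5}; G5={Z3,Z4}).
Every remaining set overlaps one of these, and no 3 of the listed sets are pairwise disjoint, so 2 is the maximum.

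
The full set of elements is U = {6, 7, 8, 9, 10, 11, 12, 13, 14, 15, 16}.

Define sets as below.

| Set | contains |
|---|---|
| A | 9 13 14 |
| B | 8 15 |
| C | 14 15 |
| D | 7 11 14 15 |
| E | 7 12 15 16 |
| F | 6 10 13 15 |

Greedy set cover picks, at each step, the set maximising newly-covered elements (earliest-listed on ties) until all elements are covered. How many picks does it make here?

Greedy: pick D (covers 4 new) → pick F (covers 3 new) → pick E (covers 2 new) → pick A (covers 1 new) → pick B (covers 1 new). Total picks: 5.

5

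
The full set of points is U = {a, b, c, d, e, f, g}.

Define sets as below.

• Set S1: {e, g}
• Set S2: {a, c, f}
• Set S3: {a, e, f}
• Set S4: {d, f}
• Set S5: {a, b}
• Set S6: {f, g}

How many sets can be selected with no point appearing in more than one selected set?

3

S1, S4, S5 are pairwise disjoint (S1={e,g}; S4={d,f}; S5={a,b}).
Every remaining set overlaps one of these, and no 4 of the listed sets are pairwise disjoint, so 3 is the maximum.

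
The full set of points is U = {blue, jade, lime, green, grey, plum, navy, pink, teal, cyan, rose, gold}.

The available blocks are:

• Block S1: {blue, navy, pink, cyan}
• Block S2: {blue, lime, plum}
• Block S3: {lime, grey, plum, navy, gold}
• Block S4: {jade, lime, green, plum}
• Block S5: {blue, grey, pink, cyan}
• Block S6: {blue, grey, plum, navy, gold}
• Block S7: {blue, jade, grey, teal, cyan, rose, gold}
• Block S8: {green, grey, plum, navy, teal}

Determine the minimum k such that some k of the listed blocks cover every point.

S1, S4, and S7 cover everything between them: the union {blue, jade, lime, green, grey, plum, navy, pink, teal, cyan, rose, gold} is all of U.
Only S7 contains rose, so S7 is forced; the remaining 5 points need at least 2 more blocks (each remaining block adds at most 3) — so at least 3 blocks are needed, and 3 is optimal.

3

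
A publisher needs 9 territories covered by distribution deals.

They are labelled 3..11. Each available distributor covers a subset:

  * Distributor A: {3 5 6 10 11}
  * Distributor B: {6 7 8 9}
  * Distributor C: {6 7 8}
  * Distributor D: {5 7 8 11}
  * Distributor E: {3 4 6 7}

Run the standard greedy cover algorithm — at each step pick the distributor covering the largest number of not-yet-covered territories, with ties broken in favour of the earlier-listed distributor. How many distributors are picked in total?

3

Greedy: pick A (covers 5 new) → pick B (covers 3 new) → pick E (covers 1 new). Total picks: 3.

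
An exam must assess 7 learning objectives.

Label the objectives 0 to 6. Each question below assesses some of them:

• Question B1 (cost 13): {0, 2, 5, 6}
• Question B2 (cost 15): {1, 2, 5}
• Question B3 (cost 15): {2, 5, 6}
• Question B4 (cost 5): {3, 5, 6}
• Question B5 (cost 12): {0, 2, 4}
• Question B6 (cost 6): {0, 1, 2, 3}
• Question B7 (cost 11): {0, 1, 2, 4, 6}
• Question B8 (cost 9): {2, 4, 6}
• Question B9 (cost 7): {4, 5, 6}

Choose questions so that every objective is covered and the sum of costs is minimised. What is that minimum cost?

B6, B9 together cover every objective (B6 ∪ B9 = {0, 1, 2, 3, 4, 5, 6}); total cost 6 + 7 = 13.
No covering selection has total cost below 13.

13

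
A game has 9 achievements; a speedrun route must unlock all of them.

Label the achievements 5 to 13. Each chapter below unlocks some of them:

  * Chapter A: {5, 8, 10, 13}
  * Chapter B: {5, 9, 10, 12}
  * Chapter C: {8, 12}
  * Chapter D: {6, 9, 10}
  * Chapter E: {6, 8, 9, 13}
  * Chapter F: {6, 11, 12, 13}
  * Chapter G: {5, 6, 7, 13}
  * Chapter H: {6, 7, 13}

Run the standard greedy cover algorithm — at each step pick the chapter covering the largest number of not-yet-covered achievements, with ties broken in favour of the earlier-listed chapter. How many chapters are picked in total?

Greedy: pick A (covers 4 new) → pick F (covers 3 new) → pick B (covers 1 new) → pick G (covers 1 new). Total picks: 4.

4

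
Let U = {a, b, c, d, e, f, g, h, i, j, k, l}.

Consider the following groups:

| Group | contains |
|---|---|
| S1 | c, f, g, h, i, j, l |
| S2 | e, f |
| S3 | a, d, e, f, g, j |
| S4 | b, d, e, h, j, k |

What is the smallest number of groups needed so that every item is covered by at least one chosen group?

3

Take {S1, S3, S4}. Their union is {a, b, c, d, e, f, g, h, i, j, k, l}, which is all 12 items.
Only S3 contains a, so S3 is forced; the remaining 6 items need at least 2 more groups (each remaining group adds at most 4) — so at least 3 groups are needed, and 3 is optimal.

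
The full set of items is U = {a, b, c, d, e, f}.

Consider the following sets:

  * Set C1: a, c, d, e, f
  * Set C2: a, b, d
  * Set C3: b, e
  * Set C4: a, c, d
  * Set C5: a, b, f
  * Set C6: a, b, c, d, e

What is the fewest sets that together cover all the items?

C1 and C2 cover everything between them: the union {a, b, c, d, e, f} is all of U.
No single set has all 6 items (the largest, C1, has 5), so 2 is optimal.

2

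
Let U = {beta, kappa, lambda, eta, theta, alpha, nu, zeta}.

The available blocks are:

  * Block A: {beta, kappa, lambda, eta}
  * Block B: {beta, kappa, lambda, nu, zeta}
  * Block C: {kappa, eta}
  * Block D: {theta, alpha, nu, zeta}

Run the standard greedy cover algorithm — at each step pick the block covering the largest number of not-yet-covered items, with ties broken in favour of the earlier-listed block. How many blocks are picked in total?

Greedy: pick B (covers 5 new) → pick D (covers 2 new) → pick A (covers 1 new). Total picks: 3.
(The true minimum cover uses only 2 blocks, so greedy is not optimal here.)

3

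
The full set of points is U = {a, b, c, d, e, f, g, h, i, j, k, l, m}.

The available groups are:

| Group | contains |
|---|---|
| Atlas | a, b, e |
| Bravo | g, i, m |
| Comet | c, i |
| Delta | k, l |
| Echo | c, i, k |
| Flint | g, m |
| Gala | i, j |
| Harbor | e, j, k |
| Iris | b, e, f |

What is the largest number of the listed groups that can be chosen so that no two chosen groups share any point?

4

Atlas, Comet, Delta, Flint are pairwise disjoint (Atlas={a,b,e}; Comet={c,i}; Delta={k,l}; Flint={g,m}).
Every remaining group overlaps one of these, and no 5 of the listed groups are pairwise disjoint, so 4 is the maximum.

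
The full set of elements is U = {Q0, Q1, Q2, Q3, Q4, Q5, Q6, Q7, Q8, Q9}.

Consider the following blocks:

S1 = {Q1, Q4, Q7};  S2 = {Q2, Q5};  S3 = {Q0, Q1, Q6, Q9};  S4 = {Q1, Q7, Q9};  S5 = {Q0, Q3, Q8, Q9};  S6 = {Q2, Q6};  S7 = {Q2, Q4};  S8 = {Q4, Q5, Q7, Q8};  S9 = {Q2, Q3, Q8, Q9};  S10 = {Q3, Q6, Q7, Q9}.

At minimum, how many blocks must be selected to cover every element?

3

S3, S8, and S9 cover everything between them: the union {Q0, Q1, Q2, Q3, Q4, Q5, Q6, Q7, Q8, Q9} is all of U.
Each block has at most 4 elements, and 2·4 = 8 < 10 — so at least 3 blocks are needed, and 3 is optimal.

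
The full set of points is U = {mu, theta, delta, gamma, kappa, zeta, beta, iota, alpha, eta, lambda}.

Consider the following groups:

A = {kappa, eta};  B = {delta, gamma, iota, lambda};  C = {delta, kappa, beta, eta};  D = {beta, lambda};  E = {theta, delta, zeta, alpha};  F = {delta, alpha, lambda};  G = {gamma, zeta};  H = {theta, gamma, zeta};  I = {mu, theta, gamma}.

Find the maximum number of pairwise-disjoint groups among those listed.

3

A, D, E are pairwise disjoint (A={kappa,eta}; D={beta,lambda}; E={theta,delta,zeta,alpha}).
Every remaining group overlaps one of these, and no 4 of the listed groups are pairwise disjoint, so 3 is the maximum.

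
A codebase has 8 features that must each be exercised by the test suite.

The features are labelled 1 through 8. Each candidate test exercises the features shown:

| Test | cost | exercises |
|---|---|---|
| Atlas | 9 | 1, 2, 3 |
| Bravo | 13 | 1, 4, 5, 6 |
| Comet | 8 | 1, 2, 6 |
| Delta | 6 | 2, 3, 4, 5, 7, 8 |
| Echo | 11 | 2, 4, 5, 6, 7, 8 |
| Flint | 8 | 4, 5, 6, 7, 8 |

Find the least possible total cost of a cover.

14

Comet, Delta together cover every feature (Comet ∪ Delta = {1, 2, 3, 4, 5, 6, 7, 8}); total cost 8 + 6 = 14.
No covering selection has total cost below 14.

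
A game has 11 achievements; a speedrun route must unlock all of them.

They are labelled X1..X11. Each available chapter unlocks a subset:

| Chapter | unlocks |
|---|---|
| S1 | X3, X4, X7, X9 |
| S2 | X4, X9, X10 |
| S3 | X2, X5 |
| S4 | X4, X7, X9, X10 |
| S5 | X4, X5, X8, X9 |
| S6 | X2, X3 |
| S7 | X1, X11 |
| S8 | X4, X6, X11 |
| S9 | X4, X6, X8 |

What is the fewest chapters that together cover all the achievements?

S1 and S2 and S3 and S7 and S9 together: S1 ∪ S2 ∪ S3 ∪ S7 ∪ S9 = {X1, X2, X3, X4, X5, X6, X7, X8, X9, X10, X11} — every achievement is covered.
No 4 of the 9 chapters cover everything (all 126 combinations miss at least one achievement), so 5 is optimal.

5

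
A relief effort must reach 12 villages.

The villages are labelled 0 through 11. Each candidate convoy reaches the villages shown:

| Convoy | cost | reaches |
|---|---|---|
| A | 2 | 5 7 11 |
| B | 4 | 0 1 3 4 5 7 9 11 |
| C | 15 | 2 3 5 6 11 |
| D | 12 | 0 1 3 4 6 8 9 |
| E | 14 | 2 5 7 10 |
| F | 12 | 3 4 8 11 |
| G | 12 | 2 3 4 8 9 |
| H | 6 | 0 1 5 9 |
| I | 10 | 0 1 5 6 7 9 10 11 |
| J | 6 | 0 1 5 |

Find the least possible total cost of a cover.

G, I together cover every village (G ∪ I = {0, 1, 2, 3, 4, 5, 6, 7, 8, 9, 10, 11}); total cost 12 + 10 = 22.
The greedy pick B, I, G costs 26; no covering selection beats 22.

22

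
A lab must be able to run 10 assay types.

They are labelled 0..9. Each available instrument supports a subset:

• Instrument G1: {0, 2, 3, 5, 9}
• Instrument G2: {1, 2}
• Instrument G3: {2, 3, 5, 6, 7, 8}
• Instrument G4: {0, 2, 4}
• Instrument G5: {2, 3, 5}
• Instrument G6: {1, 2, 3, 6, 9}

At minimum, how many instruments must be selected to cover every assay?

3

G3 and G4 and G6 together: G3 ∪ G4 ∪ G6 = {0, 1, 2, 3, 4, 5, 6, 7, 8, 9} — every assay is covered.
Only G4 contains 4, so G4 is forced; the remaining 7 assays need at least 2 more instruments (each remaining instrument adds at most 5) — so at least 3 instruments are needed, and 3 is optimal.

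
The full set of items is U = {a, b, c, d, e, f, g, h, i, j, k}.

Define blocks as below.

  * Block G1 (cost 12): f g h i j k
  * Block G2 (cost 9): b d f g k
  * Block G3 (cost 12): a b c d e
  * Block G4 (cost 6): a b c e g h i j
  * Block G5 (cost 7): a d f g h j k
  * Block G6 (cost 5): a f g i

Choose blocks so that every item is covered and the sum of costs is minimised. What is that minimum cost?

13

G4, G5 together cover every item (G4 ∪ G5 = {a, b, c, d, e, f, g, h, i, j, k}); total cost 6 + 7 = 13.
No covering selection has total cost below 13.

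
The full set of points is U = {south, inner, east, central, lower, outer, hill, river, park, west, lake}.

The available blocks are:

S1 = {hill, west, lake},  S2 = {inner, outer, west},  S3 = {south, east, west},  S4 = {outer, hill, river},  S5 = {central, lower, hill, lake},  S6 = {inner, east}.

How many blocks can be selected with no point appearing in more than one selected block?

2

S3, S5 are pairwise disjoint (S3={south,east,west}; S5={central,lower,hill,lake}).
Every remaining block overlaps one of these, and no 3 of the listed blocks are pairwise disjoint, so 2 is the maximum.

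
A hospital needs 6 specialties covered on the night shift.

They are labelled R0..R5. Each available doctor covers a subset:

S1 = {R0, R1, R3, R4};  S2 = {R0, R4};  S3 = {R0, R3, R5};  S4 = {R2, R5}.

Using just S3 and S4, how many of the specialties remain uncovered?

Union of S3, S4 = {R0, R2, R3, R5}.
Not covered: R1, R4 — 2 specialties.

2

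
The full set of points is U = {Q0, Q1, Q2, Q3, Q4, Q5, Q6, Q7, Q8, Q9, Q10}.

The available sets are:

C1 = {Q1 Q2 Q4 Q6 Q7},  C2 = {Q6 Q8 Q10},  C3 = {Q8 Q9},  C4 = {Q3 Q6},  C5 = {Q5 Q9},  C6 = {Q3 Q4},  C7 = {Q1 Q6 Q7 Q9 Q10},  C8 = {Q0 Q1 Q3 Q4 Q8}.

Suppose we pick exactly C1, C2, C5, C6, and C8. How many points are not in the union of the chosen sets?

Union of C1, C2, C5, C6, C8 = {Q0, Q1, Q2, Q3, Q4, Q5, Q6, Q7, Q8, Q9, Q10} — that's every point, so 0 are uncovered.

0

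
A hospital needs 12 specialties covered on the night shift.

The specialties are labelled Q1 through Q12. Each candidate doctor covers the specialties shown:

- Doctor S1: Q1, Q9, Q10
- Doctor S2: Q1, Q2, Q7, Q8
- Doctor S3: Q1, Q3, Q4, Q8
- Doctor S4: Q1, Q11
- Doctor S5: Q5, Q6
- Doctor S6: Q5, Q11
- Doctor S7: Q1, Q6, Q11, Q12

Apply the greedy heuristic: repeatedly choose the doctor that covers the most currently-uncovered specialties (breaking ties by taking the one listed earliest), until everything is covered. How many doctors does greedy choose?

Greedy: pick S2 (covers 4 new) → pick S7 (covers 3 new) → pick S1 (covers 2 new) → pick S3 (covers 2 new) → pick S5 (covers 1 new). Total picks: 5.

5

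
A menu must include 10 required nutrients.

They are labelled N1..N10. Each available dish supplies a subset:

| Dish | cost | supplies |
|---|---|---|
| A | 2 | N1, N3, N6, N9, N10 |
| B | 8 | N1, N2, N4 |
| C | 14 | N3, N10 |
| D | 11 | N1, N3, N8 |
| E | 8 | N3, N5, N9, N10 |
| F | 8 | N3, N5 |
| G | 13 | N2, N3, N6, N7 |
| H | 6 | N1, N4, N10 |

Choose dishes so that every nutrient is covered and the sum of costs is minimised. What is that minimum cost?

D, E, G, H together cover every nutrient (D ∪ E ∪ G ∪ H = {N1, N2, N3, N4, N5, N6, N7, N8, N9, N10}); total cost 11 + 8 + 13 + 6 = 38.
The greedy pick A, B, E, D, G costs 42; no covering selection beats 38.

38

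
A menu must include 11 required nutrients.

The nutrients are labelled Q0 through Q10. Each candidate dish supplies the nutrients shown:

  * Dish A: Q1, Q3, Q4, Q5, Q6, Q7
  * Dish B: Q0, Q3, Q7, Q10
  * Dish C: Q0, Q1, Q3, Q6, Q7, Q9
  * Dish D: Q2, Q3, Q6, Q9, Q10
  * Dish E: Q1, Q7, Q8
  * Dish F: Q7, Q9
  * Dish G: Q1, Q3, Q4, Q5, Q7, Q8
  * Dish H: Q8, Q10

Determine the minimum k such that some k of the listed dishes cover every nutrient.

3

C and D and G together: C ∪ D ∪ G = {Q0, Q1, Q2, Q3, Q4, Q5, Q6, Q7, Q8, Q9, Q10} — every nutrient is covered.
Only D contains Q2, so D is forced; the remaining 6 nutrients need at least 2 more dishes (each remaining dish adds at most 5) — so at least 3 dishes are needed, and 3 is optimal.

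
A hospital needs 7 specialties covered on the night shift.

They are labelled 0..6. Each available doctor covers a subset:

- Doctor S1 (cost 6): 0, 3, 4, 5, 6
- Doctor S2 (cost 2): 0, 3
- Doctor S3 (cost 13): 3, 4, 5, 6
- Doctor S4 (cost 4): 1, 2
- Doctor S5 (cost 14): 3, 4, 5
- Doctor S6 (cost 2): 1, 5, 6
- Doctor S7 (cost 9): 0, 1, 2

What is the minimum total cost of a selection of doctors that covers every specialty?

10

S1, S4 together cover every specialty (S1 ∪ S4 = {0, 1, 2, 3, 4, 5, 6}); total cost 6 + 4 = 10.
The greedy pick S6, S2, S4, S1 costs 14; no covering selection beats 10.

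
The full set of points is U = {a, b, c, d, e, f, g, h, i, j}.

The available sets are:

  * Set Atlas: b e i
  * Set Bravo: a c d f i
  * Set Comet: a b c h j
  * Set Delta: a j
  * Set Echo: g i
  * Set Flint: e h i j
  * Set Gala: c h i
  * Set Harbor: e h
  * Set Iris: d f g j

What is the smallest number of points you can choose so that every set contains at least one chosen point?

3

T = {h, i, j} meets every set (each contains at least one member of T), and |T| = 3.
The sets Delta, Echo, Harbor are pairwise disjoint, so any hitting set needs a separate point for each — at least 3. Hence 3 is optimal.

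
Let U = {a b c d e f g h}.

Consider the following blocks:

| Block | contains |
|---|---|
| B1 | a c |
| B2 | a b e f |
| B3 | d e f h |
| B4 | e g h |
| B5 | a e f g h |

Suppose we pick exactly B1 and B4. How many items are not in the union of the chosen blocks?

Union of B1, B4 = {a, c, e, g, h}.
Not covered: b, d, f — 3 items.

3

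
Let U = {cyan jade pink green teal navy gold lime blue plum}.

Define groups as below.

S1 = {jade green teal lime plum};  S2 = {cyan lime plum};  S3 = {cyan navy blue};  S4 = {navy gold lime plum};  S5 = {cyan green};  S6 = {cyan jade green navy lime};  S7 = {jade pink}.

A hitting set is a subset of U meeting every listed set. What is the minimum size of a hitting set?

3

Take H = {cyan, pink, plum}. Each listed group contains at least one of these, so H is a hitting set of size 3.
The groups S4, S5, S7 are pairwise disjoint, so any hitting set needs a separate item for each — at least 3. Hence 3 is optimal.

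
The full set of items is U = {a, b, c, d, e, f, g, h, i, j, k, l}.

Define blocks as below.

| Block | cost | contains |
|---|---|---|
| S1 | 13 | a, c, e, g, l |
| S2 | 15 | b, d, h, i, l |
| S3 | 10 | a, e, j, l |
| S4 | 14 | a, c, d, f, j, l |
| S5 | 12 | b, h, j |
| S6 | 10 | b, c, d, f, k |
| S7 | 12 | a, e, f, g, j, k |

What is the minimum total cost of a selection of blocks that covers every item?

37

S2, S6, S7 together cover every item (S2 ∪ S6 ∪ S7 = {a, b, c, d, e, f, g, h, i, j, k, l}); total cost 15 + 10 + 12 = 37.
The greedy pick S6, S3, S2, S7 costs 47; no covering selection beats 37.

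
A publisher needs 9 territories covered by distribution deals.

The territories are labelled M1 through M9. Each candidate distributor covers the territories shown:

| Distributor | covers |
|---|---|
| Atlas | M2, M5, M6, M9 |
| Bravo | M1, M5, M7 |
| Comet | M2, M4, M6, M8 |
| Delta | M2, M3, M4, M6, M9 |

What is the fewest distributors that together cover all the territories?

Take {Bravo, Comet, Delta}. Their union is {M1, M2, M3, M4, M5, M6, M7, M8, M9}, which is all 9 territories.
Only Bravo contains M1, so Bravo is forced; the remaining 6 territories need at least 2 more distributors (each remaining distributor adds at most 5) — so at least 3 distributors are needed, and 3 is optimal.

3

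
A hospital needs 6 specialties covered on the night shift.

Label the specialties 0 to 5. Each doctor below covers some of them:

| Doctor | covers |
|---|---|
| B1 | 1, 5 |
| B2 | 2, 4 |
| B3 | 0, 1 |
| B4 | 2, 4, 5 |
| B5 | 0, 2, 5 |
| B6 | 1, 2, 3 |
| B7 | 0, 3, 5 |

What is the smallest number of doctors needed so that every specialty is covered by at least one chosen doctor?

B3 and B4 and B7 together: B3 ∪ B4 ∪ B7 = {0, 1, 2, 3, 4, 5} — every specialty is covered.
No 2 of the 7 doctors cover everything (all 21 combinations miss at least one specialty), so 3 is optimal.

3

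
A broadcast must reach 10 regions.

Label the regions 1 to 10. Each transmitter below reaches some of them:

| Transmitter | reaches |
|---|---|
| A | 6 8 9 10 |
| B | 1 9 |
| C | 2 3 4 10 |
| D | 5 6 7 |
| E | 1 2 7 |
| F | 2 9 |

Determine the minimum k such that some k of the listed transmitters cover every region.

A and C and D and E together: A ∪ C ∪ D ∪ E = {1, 2, 3, 4, 5, 6, 7, 8, 9, 10} — every region is covered.
No 3 of the 6 transmitters cover everything (all 20 combinations miss at least one region), so 4 is optimal.

4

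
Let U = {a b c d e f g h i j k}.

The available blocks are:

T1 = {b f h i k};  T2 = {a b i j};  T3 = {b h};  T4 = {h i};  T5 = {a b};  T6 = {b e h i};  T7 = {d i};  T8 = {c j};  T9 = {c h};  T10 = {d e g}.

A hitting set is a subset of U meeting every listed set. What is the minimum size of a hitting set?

4

The 4 elements {b, d, h, j} hit every block.
The blocks T4, T5, T8, T10 are pairwise disjoint, so any hitting set needs a separate element for each — at least 4. Hence 4 is optimal.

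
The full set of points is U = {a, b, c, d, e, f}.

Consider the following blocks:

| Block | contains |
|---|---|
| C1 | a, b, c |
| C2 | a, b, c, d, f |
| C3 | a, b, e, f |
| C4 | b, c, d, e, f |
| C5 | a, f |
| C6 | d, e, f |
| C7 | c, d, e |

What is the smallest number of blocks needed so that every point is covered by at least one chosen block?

C1 and C6 cover everything between them: the union {a, b, c, d, e, f} is all of U.
No single block has all 6 points (the largest, C2, has 5), so 2 is optimal.

2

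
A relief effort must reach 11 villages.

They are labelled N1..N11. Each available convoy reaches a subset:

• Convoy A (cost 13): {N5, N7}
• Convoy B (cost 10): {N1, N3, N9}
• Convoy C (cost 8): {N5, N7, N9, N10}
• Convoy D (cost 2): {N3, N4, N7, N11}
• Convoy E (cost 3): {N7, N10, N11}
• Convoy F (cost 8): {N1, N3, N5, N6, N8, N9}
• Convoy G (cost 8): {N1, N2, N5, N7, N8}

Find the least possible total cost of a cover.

21

D, E, F, G together cover every village (D ∪ E ∪ F ∪ G = {N1, N2, N3, N4, N5, N6, N7, N8, N9, N10, N11}); total cost 2 + 3 + 8 + 8 = 21.
No covering selection has total cost below 21.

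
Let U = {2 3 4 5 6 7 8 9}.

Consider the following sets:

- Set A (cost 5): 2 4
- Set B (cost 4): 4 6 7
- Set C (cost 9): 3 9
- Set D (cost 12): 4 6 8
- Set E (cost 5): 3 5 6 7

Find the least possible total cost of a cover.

A, C, D, E together cover every item (A ∪ C ∪ D ∪ E = {2, 3, 4, 5, 6, 7, 8, 9}); total cost 5 + 9 + 12 + 5 = 31.
No covering selection has total cost below 31.

31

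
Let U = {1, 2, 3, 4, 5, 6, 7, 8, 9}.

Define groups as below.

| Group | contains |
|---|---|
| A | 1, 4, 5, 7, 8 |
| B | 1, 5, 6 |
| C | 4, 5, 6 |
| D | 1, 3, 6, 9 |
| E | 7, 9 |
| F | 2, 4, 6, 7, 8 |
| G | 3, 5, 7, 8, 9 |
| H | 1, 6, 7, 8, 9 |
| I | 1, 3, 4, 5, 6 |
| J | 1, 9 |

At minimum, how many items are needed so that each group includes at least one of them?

The 3 items {4, 6, 9} hit every group.
No choice of 2 items meets every group, so 3 is the minimum.

3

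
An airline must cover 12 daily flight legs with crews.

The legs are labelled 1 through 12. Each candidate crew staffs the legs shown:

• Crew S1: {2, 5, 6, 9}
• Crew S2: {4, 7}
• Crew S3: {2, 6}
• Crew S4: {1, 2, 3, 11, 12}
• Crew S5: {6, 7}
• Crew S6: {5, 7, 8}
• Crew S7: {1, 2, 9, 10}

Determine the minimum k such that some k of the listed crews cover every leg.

5

Take {S2, S3, S4, S6, S7}. Their union is {1, 2, 3, 4, 5, 6, 7, 8, 9, 10, 11, 12}, which is all 12 legs.
No 4 of the 7 crews cover everything (all 35 combinations miss at least one leg), so 5 is optimal.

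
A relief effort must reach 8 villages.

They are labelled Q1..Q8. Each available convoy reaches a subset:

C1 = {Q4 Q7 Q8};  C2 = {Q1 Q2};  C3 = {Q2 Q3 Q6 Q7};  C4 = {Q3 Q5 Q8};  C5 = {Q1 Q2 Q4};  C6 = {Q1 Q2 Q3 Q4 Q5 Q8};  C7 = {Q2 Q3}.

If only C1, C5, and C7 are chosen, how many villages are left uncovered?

Union of C1, C5, C7 = {Q1, Q2, Q3, Q4, Q7, Q8}.
Not covered: Q5, Q6 — 2 villages.

2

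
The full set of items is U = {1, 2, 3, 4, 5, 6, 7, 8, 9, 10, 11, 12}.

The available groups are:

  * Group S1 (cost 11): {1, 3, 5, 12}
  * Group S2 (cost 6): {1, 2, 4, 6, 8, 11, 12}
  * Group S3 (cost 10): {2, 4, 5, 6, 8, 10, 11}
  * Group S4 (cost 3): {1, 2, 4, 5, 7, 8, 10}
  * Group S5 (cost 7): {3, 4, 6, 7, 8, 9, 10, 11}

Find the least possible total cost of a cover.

S2, S4, S5 together cover every item (S2 ∪ S4 ∪ S5 = {1, 2, 3, 4, 5, 6, 7, 8, 9, 10, 11, 12}); total cost 6 + 3 + 7 = 16.
No covering selection has total cost below 16.

16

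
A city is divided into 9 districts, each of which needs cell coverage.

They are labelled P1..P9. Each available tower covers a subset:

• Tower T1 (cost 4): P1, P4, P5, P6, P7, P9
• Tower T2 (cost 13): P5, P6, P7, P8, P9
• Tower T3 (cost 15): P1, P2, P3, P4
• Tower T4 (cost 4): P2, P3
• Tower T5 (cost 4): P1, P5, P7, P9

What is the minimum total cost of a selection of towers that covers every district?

21

T1, T2, T4 together cover every district (T1 ∪ T2 ∪ T4 = {P1, P2, P3, P4, P5, P6, P7, P8, P9}); total cost 4 + 13 + 4 = 21.
No covering selection has total cost below 21.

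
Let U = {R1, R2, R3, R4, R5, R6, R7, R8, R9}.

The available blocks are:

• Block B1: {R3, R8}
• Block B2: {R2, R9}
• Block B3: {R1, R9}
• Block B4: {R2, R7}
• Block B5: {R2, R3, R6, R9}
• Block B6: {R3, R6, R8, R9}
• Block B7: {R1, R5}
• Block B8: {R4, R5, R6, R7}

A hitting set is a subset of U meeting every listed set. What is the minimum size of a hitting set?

4

H = {R1, R2, R3, R5} meets every block (each contains at least one member of H), and |H| = 4.
No choice of 3 points meets every block, so 4 is the minimum.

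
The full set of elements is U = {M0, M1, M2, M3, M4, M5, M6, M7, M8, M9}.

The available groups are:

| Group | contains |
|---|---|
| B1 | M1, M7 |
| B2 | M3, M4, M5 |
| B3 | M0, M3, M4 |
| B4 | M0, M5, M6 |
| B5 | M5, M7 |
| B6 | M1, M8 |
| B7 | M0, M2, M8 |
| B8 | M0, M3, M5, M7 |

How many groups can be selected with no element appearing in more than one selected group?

3

B1, B2, B7 are pairwise disjoint (B1={M1,M7}; B2={M3,M4,M5}; B7={M0,M2,M8}).
Every remaining group overlaps one of these, and no 4 of the listed groups are pairwise disjoint, so 3 is the maximum.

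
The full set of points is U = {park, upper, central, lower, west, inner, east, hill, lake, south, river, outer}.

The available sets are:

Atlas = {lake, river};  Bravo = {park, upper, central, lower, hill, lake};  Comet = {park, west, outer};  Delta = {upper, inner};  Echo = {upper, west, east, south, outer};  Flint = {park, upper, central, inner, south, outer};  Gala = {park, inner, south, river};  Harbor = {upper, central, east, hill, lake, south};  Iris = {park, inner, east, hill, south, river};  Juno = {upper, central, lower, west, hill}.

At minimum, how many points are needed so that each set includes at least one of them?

3

The 3 points {park, upper, lake} hit every set.
The sets Atlas, Comet, Delta are pairwise disjoint, so any hitting set needs a separate point for each — at least 3. Hence 3 is optimal.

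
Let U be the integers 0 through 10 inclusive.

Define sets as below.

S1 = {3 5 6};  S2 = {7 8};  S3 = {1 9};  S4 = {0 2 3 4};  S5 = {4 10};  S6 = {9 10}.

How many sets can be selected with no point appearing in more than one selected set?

S1, S2, S3, S5 are pairwise disjoint (S1={3,5,6}; S2={7,8}; S3={1,9}; S5={4,10}).
Every remaining set overlaps one of these, and no 5 of the listed sets are pairwise disjoint, so 4 is the maximum.

4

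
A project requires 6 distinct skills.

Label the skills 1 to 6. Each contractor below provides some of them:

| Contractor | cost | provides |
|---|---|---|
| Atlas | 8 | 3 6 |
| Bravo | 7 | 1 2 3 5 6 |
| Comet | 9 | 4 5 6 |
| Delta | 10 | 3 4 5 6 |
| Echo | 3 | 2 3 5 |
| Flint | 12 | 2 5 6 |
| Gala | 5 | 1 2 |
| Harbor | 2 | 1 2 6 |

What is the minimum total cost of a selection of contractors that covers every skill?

12

Delta, Harbor together cover every skill (Delta ∪ Harbor = {1, 2, 3, 4, 5, 6}); total cost 10 + 2 = 12.
The greedy pick Harbor, Echo, Comet costs 14; no covering selection beats 12.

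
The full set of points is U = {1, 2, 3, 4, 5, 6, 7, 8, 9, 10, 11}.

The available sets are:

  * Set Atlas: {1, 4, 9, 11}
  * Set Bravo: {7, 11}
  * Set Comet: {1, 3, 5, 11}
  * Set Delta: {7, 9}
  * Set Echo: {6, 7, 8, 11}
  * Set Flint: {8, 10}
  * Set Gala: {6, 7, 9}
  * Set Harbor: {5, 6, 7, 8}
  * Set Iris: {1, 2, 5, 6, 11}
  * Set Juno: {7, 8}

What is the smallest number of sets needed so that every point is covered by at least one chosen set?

5

Atlas and Comet and Delta and Flint and Iris together: Atlas ∪ Comet ∪ Delta ∪ Flint ∪ Iris = {1, 2, 3, 4, 5, 6, 7, 8, 9, 10, 11} — every point is covered.
No 4 of the 10 sets cover everything (all 210 combinations miss at least one point), so 5 is optimal.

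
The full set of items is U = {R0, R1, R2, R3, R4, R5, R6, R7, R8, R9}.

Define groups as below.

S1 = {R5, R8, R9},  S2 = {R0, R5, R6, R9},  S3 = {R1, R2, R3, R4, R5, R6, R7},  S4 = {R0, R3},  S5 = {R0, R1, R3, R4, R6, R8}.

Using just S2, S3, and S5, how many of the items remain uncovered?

0

Union of S2, S3, S5 = {R0, R1, R2, R3, R4, R5, R6, R7, R8, R9} — that's every item, so 0 are uncovered.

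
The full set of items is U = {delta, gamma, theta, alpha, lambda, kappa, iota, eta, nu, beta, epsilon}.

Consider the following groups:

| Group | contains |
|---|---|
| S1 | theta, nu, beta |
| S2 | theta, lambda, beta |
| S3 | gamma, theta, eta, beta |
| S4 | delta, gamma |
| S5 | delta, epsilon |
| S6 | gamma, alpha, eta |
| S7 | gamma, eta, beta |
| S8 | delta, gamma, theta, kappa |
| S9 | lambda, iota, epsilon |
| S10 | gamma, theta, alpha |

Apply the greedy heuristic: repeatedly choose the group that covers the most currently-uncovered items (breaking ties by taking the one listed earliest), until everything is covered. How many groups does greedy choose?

5

Greedy: pick S3 (covers 4 new) → pick S9 (covers 3 new) → pick S8 (covers 2 new) → pick S1 (covers 1 new) → pick S6 (covers 1 new). Total picks: 5.
(The true minimum cover uses only 4 groups, so greedy is not optimal here.)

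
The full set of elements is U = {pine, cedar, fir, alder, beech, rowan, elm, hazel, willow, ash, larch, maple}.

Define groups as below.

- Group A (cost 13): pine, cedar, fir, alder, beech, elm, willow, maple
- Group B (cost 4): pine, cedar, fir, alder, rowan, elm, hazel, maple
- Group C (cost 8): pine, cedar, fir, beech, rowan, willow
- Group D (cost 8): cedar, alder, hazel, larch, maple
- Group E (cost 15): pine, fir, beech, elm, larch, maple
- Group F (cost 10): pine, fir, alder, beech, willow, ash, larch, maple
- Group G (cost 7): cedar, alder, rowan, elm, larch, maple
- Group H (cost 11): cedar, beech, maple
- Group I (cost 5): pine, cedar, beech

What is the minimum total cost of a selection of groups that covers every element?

14

B, F together cover every element (B ∪ F = {pine, cedar, fir, alder, beech, rowan, elm, hazel, willow, ash, larch, maple}); total cost 4 + 10 = 14.
No covering selection has total cost below 14.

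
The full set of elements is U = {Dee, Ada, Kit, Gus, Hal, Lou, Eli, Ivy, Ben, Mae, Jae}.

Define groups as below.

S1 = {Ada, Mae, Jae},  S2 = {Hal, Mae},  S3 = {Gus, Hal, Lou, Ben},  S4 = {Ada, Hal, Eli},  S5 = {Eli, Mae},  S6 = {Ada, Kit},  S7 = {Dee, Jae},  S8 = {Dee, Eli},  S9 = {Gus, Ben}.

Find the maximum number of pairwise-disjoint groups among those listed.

S2, S6, S8, S9 are pairwise disjoint (S2={Hal,Mae}; S6={Ada,Kit}; S8={Dee,Eli}; S9={Gus,Ben}).
Every remaining group overlaps one of these, and no 5 of the listed groups are pairwise disjoint, so 4 is the maximum.

4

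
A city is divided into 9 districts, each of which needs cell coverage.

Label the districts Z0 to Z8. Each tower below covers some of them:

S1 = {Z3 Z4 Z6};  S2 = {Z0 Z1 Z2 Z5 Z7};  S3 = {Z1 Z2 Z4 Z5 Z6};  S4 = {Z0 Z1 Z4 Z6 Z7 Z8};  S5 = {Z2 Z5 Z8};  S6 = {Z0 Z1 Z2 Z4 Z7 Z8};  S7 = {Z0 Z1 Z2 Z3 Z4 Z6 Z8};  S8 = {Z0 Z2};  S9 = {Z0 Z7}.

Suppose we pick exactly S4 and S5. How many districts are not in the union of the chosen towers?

1

Union of S4, S5 = {Z0, Z1, Z2, Z4, Z5, Z6, Z7, Z8}.
Not covered: Z3 — 1 district.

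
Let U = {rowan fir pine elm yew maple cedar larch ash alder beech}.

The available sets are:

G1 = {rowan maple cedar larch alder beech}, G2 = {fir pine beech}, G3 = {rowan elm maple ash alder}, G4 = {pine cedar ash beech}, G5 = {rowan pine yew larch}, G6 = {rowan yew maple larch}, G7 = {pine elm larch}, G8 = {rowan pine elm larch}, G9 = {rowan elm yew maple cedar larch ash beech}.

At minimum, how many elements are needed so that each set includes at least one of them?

H = {pine, maple} meets every set (each contains at least one member of H), and |H| = 2.
The sets G2, G3 are pairwise disjoint, so any hitting set needs a separate element for each — at least 2. Hence 2 is optimal.

2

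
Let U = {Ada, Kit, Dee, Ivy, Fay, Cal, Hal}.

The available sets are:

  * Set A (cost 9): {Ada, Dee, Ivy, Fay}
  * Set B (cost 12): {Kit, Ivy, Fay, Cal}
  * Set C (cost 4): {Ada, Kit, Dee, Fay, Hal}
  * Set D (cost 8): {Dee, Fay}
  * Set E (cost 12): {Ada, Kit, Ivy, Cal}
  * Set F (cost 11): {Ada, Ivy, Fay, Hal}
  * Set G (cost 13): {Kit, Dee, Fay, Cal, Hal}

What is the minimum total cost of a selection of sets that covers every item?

B, C together cover every item (B ∪ C = {Ada, Kit, Dee, Ivy, Fay, Cal, Hal}); total cost 12 + 4 = 16.
No covering selection has total cost below 16.

16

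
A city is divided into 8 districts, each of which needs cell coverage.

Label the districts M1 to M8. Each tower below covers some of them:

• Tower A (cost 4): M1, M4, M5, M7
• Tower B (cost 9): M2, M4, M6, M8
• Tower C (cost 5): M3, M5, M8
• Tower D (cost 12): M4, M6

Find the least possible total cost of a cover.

18

A, B, C together cover every district (A ∪ B ∪ C = {M1, M2, M3, M4, M5, M6, M7, M8}); total cost 4 + 9 + 5 = 18.
No covering selection has total cost below 18.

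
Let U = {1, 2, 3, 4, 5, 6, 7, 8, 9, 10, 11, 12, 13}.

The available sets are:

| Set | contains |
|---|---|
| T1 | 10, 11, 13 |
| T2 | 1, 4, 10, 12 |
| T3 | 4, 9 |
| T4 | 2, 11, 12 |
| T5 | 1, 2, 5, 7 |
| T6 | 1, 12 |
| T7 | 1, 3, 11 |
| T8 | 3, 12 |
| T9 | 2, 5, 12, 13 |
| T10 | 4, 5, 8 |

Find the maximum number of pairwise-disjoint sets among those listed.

4

T1, T3, T5, T8 are pairwise disjoint (T1={10,11,13}; T3={4,9}; T5={1,2,5,7}; T8={3,12}).
Every remaining set overlaps one of these, and no 5 of the listed sets are pairwise disjoint, so 4 is the maximum.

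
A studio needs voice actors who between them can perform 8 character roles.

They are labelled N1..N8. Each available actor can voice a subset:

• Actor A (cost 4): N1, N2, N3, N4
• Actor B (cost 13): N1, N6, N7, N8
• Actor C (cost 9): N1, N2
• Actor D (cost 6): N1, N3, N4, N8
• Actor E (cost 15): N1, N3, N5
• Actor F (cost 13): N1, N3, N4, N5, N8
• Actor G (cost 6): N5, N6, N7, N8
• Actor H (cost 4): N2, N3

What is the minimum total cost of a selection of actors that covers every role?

10

A, G together cover every role (A ∪ G = {N1, N2, N3, N4, N5, N6, N7, N8}); total cost 4 + 6 = 10.
No covering selection has total cost below 10.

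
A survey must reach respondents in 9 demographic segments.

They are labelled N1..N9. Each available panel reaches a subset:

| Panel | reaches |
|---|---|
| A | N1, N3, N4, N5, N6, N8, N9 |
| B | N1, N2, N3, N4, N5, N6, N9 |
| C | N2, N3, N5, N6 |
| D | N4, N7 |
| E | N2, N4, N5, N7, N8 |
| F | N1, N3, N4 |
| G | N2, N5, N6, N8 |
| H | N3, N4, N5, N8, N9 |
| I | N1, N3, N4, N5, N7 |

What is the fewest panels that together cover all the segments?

Take {B, E}. Their union is {N1, N2, N3, N4, N5, N6, N7, N8, N9}, which is all 9 segments.
No single panel has all 9 segments (the largest, A, has 7), so 2 is optimal.

2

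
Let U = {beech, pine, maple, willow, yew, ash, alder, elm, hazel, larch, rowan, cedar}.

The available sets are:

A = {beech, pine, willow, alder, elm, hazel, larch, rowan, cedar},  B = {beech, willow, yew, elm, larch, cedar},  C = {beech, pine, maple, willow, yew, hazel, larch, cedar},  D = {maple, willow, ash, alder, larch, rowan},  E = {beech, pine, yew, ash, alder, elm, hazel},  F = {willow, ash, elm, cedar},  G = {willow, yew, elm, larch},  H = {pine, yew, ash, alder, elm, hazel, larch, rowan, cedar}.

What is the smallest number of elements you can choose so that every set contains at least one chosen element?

T = {ash, larch} meets every set (each contains at least one member of T), and |T| = 2.
No single element lies in every set, so at least 2 are needed and 2 is optimal.

2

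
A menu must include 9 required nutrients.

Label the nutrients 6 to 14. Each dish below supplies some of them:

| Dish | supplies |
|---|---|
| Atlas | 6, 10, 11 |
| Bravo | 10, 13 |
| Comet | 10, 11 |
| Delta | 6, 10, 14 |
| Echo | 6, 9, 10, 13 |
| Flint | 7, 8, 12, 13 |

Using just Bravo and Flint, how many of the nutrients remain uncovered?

Union of Bravo, Flint = {7, 8, 10, 12, 13}.
Not covered: 6, 9, 11, 14 — 4 nutrients.

4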